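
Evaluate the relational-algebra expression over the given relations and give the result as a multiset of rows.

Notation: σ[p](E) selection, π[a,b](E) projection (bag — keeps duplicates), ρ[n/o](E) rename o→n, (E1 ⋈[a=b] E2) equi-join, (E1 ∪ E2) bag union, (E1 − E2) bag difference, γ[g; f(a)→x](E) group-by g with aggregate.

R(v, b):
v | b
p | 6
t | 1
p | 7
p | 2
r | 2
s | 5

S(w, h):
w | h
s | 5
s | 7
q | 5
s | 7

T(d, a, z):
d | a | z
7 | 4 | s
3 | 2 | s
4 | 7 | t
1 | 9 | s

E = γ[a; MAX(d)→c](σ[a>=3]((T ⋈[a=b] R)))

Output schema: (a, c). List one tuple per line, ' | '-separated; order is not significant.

Per-node cardinality:
  T → 4
  R → 6
  (T ⋈[a=b] R) → 3
  σ[a>=3]((T ⋈[a=b] R)) → 1
  γ[a; MAX(d)→c](σ[a>=3]((T ⋈[a=b] R))) → 1

== RESULT ==
a | c
7 | 4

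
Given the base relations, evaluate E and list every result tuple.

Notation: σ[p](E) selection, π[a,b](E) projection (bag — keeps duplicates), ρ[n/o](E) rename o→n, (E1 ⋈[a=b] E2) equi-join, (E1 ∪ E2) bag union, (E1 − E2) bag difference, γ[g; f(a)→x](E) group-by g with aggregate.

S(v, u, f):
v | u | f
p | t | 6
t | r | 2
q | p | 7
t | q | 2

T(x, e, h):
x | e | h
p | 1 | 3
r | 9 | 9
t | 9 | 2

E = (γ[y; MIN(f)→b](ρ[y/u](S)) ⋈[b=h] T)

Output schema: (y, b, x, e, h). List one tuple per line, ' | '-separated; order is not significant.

Stepwise |·|:
  S → 4
  ρ[y/u](S) → 4
  γ[y; MIN(f)→b](ρ[y/u](S)) → 4
  T → 3
  (γ[y; MIN(f)→b](ρ[y/u](S)) ⋈[b=h] T) → 2

== RESULT ==
y | b | x | e | h
q | 2 | t | 9 | 2
r | 2 | t | 9 | 2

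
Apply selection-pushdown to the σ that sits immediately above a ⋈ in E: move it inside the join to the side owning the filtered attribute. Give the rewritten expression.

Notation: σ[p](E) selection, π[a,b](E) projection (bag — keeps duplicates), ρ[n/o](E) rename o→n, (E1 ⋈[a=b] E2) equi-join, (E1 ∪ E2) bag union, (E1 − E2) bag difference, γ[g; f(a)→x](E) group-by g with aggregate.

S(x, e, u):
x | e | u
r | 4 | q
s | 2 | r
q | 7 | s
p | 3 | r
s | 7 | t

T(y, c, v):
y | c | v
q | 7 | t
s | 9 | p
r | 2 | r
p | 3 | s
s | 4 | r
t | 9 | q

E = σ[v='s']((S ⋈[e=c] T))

σ filters on v, owned by the right side.
E' = (S ⋈[e=c] σ[v='s'](T))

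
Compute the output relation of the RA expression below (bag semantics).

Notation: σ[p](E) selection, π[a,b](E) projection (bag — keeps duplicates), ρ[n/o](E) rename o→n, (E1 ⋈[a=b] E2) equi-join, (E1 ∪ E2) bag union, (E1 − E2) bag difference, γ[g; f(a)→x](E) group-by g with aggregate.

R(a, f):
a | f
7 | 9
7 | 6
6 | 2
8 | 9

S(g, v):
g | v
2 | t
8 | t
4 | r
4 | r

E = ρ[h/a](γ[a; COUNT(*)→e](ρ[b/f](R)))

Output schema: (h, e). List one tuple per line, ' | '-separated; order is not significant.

Row counts bottom-up:
  R → 4
  ρ[b/f](R) → 4
  γ[a; COUNT(*)→e](ρ[b/f](R)) → 3
  ρ[h/a](γ[a; COUNT(*)→e](ρ[b/f](R))) → 3

== RESULT ==
h | e
6 | 1
7 | 2
8 | 1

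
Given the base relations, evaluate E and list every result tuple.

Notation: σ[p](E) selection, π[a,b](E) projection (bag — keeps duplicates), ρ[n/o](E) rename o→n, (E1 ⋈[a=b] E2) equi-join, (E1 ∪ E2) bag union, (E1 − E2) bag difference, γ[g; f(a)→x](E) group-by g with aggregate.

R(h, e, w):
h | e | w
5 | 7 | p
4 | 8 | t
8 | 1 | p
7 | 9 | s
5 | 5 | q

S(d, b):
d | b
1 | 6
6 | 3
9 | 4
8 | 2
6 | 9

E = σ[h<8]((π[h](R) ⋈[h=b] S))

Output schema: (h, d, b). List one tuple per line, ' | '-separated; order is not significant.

Subexpression sizes:
  R → 5
  π[h](R) → 5
  S → 5
  (π[h](R) ⋈[h=b] S) → 1
  σ[h<8]((π[h](R) ⋈[h=b] S)) → 1

== RESULT ==
h | d | b
4 | 9 | 4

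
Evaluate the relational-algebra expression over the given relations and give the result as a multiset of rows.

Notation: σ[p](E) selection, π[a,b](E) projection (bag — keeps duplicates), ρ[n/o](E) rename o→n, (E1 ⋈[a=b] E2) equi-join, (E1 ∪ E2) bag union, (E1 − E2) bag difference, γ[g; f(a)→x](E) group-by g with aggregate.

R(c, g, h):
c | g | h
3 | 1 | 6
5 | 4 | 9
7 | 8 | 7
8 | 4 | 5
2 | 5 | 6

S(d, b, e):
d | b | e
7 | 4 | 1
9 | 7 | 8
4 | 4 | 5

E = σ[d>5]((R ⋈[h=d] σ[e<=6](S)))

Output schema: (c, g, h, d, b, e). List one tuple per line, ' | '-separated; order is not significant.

Subexpression sizes:
  R → 5
  S → 3
  σ[e<=6](S) → 2
  (R ⋈[h=d] σ[e<=6](S)) → 1
  σ[d>5]((R ⋈[h=d] σ[e<=6](S))) → 1

== RESULT ==
c | g | h | d | b | e
7 | 8 | 7 | 7 | 4 | 1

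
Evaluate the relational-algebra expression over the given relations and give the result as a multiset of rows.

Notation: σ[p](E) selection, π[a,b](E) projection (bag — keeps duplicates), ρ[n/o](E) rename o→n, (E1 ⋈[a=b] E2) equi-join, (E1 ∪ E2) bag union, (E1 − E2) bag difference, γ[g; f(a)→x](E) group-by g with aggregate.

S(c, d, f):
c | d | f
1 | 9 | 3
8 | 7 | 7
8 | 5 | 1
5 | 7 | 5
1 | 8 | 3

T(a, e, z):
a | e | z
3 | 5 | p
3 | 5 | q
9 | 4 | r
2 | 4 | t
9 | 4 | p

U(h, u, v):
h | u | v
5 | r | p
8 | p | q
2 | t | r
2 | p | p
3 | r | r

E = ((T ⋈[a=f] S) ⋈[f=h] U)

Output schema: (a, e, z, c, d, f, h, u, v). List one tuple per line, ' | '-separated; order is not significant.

Subexpression sizes:
  T → 5
  S → 5
  (T ⋈[a=f] S) → 4
  U → 5
  ((T ⋈[a=f] S) ⋈[f=h] U) → 4

== RESULT ==
a | e | z | c | d | f | h | u | v
3 | 5 | p | 1 | 8 | 3 | 3 | r | r
3 | 5 | p | 1 | 9 | 3 | 3 | r | r
3 | 5 | q | 1 | 8 | 3 | 3 | r | r
3 | 5 | q | 1 | 9 | 3 | 3 | r | r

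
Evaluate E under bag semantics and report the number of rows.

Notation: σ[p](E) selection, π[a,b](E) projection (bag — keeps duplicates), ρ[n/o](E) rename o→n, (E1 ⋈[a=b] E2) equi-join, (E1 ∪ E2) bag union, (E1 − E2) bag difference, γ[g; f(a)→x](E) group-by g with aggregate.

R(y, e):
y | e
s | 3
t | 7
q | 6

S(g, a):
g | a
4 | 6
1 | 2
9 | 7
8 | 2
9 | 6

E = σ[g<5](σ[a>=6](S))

Stepwise |·|:
  S → 5
  σ[a>=6](S) → 3
  σ[g<5](σ[a>=6](S)) → 1

|E| = 1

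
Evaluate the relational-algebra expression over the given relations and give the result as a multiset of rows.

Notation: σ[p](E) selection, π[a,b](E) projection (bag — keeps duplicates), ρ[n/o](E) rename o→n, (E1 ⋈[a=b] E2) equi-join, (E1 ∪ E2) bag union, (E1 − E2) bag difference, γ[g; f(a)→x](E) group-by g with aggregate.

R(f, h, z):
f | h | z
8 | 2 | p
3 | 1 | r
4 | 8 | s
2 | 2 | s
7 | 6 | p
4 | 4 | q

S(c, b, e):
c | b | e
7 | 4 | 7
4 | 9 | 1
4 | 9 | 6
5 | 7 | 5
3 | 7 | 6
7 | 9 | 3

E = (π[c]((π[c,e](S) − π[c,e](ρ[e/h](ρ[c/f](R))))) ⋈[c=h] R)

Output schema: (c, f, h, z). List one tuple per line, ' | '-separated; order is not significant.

Subexpression sizes:
  S → 6
  π[c,e](S) → 6
  R → 6
  ρ[c/f](R) → 6
  ρ[e/h](ρ[c/f](R)) → 6
  π[c,e](ρ[e/h](ρ[c/f](R))) → 6
  (π[c,e](S) − π[c,e](ρ[e/h](ρ[c/f](R)))) → 6
  π[c]((π[c,e](S) − π[c,e](ρ[e/h](ρ[c/f](R))))) → 6
  R → 6
  (π[c]((π[c,e](S) − π[c,e](ρ[e/h](ρ[c/f](R))))) ⋈[c=h] R) → 2

== RESULT ==
c | f | h | z
4 | 4 | 4 | q
4 | 4 | 4 | q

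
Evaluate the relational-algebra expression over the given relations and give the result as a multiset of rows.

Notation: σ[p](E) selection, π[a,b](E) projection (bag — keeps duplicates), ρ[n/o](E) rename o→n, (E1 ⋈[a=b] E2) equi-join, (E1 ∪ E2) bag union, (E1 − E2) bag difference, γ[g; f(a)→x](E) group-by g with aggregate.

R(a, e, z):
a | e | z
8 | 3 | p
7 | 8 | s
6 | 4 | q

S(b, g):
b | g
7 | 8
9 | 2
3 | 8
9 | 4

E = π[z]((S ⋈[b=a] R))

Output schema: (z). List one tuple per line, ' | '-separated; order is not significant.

Per-node cardinality:
  S → 4
  R → 3
  (S ⋈[b=a] R) → 1
  π[z]((S ⋈[b=a] R)) → 1

== RESULT ==
z
s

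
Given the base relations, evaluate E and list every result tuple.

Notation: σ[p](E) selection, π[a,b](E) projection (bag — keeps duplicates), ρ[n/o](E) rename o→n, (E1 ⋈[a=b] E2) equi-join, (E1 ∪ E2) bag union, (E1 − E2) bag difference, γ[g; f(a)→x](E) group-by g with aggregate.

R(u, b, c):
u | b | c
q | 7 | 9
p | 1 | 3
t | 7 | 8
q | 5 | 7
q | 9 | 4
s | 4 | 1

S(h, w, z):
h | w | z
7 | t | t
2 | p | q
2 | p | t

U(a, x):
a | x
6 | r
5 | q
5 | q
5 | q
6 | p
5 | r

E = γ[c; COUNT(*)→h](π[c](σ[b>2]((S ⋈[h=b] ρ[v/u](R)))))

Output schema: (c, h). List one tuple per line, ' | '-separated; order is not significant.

Subexpression sizes:
  S → 3
  R → 6
  ρ[v/u](R) → 6
  (S ⋈[h=b] ρ[v/u](R)) → 2
  σ[b>2]((S ⋈[h=b] ρ[v/u](R))) → 2
  π[c](σ[b>2]((S ⋈[h=b] ρ[v/u](R)))) → 2
  γ[c; COUNT(*)→h](π[c](σ[b>2]((S ⋈[h=b] ρ[v/u](R))))) → 2

== RESULT ==
c | h
8 | 1
9 | 1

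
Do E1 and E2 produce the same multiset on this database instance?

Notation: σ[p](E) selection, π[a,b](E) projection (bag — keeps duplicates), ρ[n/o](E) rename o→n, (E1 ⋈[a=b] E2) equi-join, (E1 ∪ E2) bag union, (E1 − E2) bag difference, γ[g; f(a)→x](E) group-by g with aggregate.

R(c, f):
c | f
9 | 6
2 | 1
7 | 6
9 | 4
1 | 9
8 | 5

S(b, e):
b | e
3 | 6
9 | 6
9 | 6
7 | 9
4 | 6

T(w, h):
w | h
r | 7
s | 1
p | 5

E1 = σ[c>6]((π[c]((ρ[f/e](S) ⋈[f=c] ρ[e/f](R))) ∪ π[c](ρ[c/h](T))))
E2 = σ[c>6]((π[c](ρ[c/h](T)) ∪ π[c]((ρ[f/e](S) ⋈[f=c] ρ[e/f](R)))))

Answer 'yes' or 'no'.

E1 per-node cardinality:
  S → 5
  ρ[f/e](S) → 5
  R → 6
  ρ[e/f](R) → 6
  (ρ[f/e](S) ⋈[f=c] ρ[e/f](R)) → 2
  π[c]((ρ[f/e](S) ⋈[f=c] ρ[e/f](R))) → 2
  T → 3
  ρ[c/h](T) → 3
  π[c](ρ[c/h](T)) → 3
  (π[c]((ρ[f/e](S) ⋈[f=c] ρ[e/f](R))) ∪ π[c](ρ[c/h](T))) → 5
  σ[c>6]((π[c]((ρ[f/e](S) ⋈[f=c] ρ[e/f](R))) ∪ π[c](ρ[c/h](T)))) → 3
E2 per-node cardinality:
  T → 3
  ρ[c/h](T) → 3
  π[c](ρ[c/h](T)) → 3
  S → 5
  ρ[f/e](S) → 5
  R → 6
  ρ[e/f](R) → 6
  (ρ[f/e](S) ⋈[f=c] ρ[e/f](R)) → 2
  π[c]((ρ[f/e](S) ⋈[f=c] ρ[e/f](R))) → 2
  (π[c](ρ[c/h](T)) ∪ π[c]((ρ[f/e](S) ⋈[f=c] ρ[e/f](R)))) → 5
  σ[c>6]((π[c](ρ[c/h](T)) ∪ π[c]((ρ[f/e](S) ⋈[f=c] ρ[e/f](R))))) → 3

E1 and E2 produce the same multiset:
c
7
9
9

yes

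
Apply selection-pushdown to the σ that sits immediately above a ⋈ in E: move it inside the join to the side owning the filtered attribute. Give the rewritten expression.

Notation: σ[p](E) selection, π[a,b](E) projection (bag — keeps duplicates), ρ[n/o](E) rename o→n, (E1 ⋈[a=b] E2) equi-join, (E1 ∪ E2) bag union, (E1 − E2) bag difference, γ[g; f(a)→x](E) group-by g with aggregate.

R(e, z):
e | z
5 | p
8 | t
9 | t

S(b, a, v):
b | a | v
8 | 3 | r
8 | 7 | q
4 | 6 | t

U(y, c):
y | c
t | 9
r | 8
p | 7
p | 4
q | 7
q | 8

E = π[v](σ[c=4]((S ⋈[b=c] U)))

σ filters on c, owned by the right side.
E' = π[v]((S ⋈[b=c] σ[c=4](U)))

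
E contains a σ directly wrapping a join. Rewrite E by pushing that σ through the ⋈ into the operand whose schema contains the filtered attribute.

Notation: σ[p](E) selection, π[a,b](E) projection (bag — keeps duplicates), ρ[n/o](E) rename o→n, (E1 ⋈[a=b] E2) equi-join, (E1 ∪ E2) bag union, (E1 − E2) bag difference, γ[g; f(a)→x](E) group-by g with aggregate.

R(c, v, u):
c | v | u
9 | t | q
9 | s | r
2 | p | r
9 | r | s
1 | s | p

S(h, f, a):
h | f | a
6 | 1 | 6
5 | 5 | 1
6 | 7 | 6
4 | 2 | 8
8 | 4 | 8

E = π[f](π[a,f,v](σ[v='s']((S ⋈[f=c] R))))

σ filters on v, owned by the right side.
E' = π[f](π[a,f,v]((S ⋈[f=c] σ[v='s'](R))))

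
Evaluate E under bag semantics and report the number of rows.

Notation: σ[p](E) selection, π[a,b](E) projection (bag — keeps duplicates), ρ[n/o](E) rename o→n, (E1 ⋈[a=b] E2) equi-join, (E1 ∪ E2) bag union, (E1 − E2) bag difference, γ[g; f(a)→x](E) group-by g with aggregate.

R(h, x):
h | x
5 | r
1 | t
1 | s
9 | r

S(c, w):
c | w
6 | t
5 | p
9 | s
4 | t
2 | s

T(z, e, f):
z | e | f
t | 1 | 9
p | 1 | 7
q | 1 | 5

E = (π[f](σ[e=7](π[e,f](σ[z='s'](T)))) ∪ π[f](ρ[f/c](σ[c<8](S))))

Subexpression sizes:
  T → 3
  σ[z='s'](T) → 0
  π[e,f](σ[z='s'](T)) → 0
  σ[e=7](π[e,f](σ[z='s'](T))) → 0
  π[f](σ[e=7](π[e,f](σ[z='s'](T)))) → 0
  S → 5
  σ[c<8](S) → 4
  ρ[f/c](σ[c<8](S)) → 4
  π[f](ρ[f/c](σ[c<8](S))) → 4
  (π[f](σ[e=7](π[e,f](σ[z='s'](T)))) ∪ π[f](ρ[f/c](σ[c<8](S)))) → 4

|E| = 4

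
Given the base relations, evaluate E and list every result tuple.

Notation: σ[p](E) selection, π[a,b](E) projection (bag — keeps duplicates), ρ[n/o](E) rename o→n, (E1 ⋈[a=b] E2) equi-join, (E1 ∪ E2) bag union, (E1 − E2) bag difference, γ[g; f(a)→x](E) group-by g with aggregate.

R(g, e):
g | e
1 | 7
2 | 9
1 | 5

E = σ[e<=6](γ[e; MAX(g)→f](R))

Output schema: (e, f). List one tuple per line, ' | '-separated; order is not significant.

Row counts bottom-up:
  R → 3
  γ[e; MAX(g)→f](R) → 3
  σ[e<=6](γ[e; MAX(g)→f](R)) → 1

== RESULT ==
e | f
5 | 1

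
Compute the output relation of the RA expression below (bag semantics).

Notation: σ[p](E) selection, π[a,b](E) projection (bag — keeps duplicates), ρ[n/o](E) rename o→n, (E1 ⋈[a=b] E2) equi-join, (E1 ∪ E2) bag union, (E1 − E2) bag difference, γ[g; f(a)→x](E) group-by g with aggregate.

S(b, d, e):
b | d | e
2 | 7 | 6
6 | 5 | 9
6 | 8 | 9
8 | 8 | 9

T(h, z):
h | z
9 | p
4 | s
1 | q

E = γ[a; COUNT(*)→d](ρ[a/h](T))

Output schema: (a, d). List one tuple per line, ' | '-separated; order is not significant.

Per-node cardinality:
  T → 3
  ρ[a/h](T) → 3
  γ[a; COUNT(*)→d](ρ[a/h](T)) → 3

== RESULT ==
a | d
1 | 1
4 | 1
9 | 1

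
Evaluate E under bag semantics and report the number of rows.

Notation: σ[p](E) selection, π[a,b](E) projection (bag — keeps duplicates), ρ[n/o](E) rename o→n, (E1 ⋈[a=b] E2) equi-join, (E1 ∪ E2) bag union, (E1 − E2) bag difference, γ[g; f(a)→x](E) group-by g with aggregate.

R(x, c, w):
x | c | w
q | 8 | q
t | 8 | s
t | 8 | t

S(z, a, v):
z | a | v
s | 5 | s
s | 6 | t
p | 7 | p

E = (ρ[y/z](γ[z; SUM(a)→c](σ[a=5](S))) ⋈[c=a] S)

Per-node cardinality:
  S → 3
  σ[a=5](S) → 1
  γ[z; SUM(a)→c](σ[a=5](S)) → 1
  ρ[y/z](γ[z; SUM(a)→c](σ[a=5](S))) → 1
  S → 3
  (ρ[y/z](γ[z; SUM(a)→c](σ[a=5](S))) ⋈[c=a] S) → 1

|E| = 1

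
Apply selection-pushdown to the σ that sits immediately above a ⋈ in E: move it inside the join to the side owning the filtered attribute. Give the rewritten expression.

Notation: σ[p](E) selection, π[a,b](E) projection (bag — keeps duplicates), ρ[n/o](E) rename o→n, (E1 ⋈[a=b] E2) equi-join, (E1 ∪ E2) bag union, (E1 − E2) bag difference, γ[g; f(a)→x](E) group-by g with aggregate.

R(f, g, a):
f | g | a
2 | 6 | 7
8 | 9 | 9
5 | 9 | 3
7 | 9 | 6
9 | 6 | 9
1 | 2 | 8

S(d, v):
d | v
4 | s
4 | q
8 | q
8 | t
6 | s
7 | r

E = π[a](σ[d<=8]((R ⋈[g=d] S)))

σ filters on d, owned by the right side.
E' = π[a]((R ⋈[g=d] σ[d<=8](S)))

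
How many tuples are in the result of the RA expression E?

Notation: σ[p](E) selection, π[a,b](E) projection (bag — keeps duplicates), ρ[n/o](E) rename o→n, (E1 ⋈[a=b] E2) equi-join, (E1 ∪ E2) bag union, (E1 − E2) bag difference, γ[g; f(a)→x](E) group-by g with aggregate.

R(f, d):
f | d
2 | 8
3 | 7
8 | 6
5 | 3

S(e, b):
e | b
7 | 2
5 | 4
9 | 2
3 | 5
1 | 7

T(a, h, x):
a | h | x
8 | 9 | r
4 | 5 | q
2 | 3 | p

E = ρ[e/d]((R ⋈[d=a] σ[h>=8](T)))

Stepwise |·|:
  R → 4
  T → 3
  σ[h>=8](T) → 1
  (R ⋈[d=a] σ[h>=8](T)) → 1
  ρ[e/d]((R ⋈[d=a] σ[h>=8](T))) → 1

|E| = 1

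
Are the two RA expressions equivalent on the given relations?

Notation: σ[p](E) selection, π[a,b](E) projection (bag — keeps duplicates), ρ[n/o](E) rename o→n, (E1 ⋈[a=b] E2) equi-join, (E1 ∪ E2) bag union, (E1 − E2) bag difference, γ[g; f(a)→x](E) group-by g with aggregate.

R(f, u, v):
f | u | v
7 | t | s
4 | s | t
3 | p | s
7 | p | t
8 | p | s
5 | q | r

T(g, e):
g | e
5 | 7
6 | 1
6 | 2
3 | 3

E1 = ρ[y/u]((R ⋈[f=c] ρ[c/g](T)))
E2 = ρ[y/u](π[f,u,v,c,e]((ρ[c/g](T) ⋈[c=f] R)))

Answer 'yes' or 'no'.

E1 per-node cardinality:
  R → 6
  T → 4
  ρ[c/g](T) → 4
  (R ⋈[f=c] ρ[c/g](T)) → 2
  ρ[y/u]((R ⋈[f=c] ρ[c/g](T))) → 2
E2 per-node cardinality:
  T → 4
  ρ[c/g](T) → 4
  R → 6
  (ρ[c/g](T) ⋈[c=f] R) → 2
  π[f,u,v,c,e]((ρ[c/g](T) ⋈[c=f] R)) → 2
  ρ[y/u](π[f,u,v,c,e]((ρ[c/g](T) ⋈[c=f] R))) → 2

E1 and E2 produce the same multiset:
f | y | v | c | e
3 | p | s | 3 | 3
5 | q | r | 5 | 7

yes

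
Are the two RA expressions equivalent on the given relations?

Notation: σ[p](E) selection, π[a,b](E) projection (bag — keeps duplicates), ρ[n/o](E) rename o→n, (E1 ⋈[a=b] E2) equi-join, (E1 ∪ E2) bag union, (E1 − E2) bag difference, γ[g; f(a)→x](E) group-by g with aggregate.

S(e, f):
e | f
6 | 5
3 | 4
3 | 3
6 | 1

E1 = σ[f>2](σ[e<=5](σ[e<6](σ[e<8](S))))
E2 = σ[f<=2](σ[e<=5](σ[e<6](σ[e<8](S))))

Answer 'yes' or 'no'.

E1 row counts bottom-up:
  S → 4
  σ[e<8](S) → 4
  σ[e<6](σ[e<8](S)) → 2
  σ[e<=5](σ[e<6](σ[e<8](S))) → 2
  σ[f>2](σ[e<=5](σ[e<6](σ[e<8](S)))) → 2
E2 row counts bottom-up:
  S → 4
  σ[e<8](S) → 4
  σ[e<6](σ[e<8](S)) → 2
  σ[e<=5](σ[e<6](σ[e<8](S))) → 2
  σ[f<=2](σ[e<=5](σ[e<6](σ[e<8](S)))) → 0

E1 result:
e | f
3 | 3
3 | 4
E2 result:
e | f
(0 rows)
Witness: (3, 3) appears 1× in E1 but 0× in E2.

no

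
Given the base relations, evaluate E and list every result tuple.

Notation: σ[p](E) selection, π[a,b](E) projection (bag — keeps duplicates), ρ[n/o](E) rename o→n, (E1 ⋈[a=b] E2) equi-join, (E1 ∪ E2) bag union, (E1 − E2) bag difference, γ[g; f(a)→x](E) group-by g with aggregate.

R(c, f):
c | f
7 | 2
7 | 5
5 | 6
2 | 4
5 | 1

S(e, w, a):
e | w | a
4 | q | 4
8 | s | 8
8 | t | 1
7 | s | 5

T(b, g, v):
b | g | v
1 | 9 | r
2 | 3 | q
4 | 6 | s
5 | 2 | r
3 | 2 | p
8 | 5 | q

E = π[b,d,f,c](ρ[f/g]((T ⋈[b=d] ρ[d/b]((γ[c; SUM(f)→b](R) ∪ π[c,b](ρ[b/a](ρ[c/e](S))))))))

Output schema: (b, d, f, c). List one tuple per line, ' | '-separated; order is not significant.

Subexpression sizes:
  T → 6
  R → 5
  γ[c; SUM(f)→b](R) → 3
  S → 4
  ρ[c/e](S) → 4
  ρ[b/a](ρ[c/e](S)) → 4
  π[c,b](ρ[b/a](ρ[c/e](S))) → 4
  (γ[c; SUM(f)→b](R) ∪ π[c,b](ρ[b/a](ρ[c/e](S)))) → 7
  ρ[d/b]((γ[c; SUM(f)→b](R) ∪ π[c,b](ρ[b/a](ρ[c/e](S))))) → 7
  (T ⋈[b=d] ρ[d/b]((γ[c; SUM(f)→b](R) ∪ π[c,b](ρ[b/a](ρ[c/e](S)))))) → 5
  ρ[f/g]((T ⋈[b=d] ρ[d/b]((γ[c; SUM(f)→b](R) ∪ π[c,b](ρ[b/a](ρ[c/e](S))))))) → 5
  π[b,d,f,c](ρ[f/g]((T ⋈[b=d] ρ[d/b]((γ[c; SUM(f)→b](R) ∪ π[c,b](ρ[b/a](ρ[c/e](S)))))))) → 5

== RESULT ==
b | d | f | c
1 | 1 | 9 | 8
4 | 4 | 6 | 2
4 | 4 | 6 | 4
5 | 5 | 2 | 7
8 | 8 | 5 | 8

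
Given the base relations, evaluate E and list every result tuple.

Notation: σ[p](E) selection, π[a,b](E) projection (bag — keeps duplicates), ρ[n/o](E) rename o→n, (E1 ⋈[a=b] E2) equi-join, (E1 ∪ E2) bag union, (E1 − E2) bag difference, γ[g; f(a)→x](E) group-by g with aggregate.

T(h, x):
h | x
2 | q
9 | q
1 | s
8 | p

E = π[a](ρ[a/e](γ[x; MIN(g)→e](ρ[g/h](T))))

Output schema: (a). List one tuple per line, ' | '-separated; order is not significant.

Subexpression sizes:
  T → 4
  ρ[g/h](T) → 4
  γ[x; MIN(g)→e](ρ[g/h](T)) → 3
  ρ[a/e](γ[x; MIN(g)→e](ρ[g/h](T))) → 3
  π[a](ρ[a/e](γ[x; MIN(g)→e](ρ[g/h](T)))) → 3

== RESULT ==
a
1
2
8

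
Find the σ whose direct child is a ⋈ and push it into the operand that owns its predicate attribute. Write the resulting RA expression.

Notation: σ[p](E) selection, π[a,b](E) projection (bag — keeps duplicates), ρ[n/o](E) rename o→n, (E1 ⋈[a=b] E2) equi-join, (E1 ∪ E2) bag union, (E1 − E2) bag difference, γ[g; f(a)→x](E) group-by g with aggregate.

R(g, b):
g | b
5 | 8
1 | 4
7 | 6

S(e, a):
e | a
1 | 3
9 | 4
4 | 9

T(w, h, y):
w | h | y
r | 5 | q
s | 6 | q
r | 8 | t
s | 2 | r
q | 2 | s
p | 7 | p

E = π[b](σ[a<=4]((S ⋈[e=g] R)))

σ filters on a, owned by the left side.
E' = π[b]((σ[a<=4](S) ⋈[e=g] R))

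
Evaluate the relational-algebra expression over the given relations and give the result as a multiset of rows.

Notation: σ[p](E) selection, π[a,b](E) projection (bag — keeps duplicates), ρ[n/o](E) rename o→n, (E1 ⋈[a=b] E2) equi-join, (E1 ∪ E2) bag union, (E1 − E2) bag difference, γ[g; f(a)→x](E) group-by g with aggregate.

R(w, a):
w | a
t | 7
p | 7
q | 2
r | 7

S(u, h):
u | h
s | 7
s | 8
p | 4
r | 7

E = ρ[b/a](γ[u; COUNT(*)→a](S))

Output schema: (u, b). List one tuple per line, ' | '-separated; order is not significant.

Subexpression sizes:
  S → 4
  γ[u; COUNT(*)→a](S) → 3
  ρ[b/a](γ[u; COUNT(*)→a](S)) → 3

== RESULT ==
u | b
p | 1
r | 1
s | 2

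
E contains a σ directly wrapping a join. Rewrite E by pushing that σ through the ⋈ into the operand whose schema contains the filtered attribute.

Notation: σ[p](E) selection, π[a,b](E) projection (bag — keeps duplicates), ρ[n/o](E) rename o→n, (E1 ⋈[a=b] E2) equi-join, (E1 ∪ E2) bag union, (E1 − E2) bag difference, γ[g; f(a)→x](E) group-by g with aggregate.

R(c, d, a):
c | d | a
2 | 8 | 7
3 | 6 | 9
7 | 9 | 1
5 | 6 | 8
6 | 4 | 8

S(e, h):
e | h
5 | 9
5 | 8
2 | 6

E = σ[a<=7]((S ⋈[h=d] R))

σ filters on a, owned by the right side.
E' = (S ⋈[h=d] σ[a<=7](R))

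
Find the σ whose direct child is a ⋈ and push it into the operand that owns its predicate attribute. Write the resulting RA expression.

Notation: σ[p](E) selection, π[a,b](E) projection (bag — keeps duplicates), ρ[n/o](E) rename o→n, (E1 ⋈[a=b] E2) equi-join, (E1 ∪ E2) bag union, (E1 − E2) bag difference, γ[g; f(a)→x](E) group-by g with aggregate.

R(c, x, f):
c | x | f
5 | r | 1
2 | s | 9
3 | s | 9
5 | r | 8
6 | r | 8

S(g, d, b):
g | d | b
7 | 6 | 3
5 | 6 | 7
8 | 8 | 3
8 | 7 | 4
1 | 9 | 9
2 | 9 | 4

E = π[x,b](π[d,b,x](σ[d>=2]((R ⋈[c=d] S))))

σ filters on d, owned by the right side.
E' = π[x,b](π[d,b,x]((R ⋈[c=d] σ[d>=2](S))))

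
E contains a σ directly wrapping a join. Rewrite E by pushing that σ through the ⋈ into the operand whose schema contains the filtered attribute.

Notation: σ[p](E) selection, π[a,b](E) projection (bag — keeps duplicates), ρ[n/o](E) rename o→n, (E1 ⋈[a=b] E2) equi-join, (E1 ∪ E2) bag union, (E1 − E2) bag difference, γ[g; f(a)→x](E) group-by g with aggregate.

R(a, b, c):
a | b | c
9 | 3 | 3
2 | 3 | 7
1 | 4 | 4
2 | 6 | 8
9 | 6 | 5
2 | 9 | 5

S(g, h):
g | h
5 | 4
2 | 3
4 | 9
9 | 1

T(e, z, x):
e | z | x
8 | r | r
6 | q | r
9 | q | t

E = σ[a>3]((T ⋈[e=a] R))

σ filters on a, owned by the right side.
E' = (T ⋈[e=a] σ[a>3](R))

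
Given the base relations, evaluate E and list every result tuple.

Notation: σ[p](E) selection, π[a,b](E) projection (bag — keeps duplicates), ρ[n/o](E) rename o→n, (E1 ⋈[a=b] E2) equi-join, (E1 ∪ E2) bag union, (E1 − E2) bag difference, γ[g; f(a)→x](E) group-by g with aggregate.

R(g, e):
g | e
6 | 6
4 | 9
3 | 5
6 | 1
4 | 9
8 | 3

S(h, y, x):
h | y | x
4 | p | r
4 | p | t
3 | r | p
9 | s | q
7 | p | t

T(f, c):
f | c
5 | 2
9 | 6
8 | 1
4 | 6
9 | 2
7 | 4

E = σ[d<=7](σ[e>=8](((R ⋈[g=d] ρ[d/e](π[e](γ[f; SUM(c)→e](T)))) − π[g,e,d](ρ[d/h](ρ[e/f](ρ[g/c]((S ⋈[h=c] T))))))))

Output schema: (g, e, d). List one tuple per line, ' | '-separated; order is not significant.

Stepwise |·|:
  R → 6
  T → 6
  γ[f; SUM(c)→e](T) → 5
  π[e](γ[f; SUM(c)→e](T)) → 5
  ρ[d/e](π[e](γ[f; SUM(c)→e](T))) → 5
  (R ⋈[g=d] ρ[d/e](π[e](γ[f; SUM(c)→e](T)))) → 5
  S → 5
  T → 6
  (S ⋈[h=c] T) → 2
  ρ[g/c]((S ⋈[h=c] T)) → 2
  ρ[e/f](ρ[g/c]((S ⋈[h=c] T))) → 2
  ρ[d/h](ρ[e/f](ρ[g/c]((S ⋈[h=c] T)))) → 2
  π[g,e,d](ρ[d/h](ρ[e/f](ρ[g/c]((S ⋈[h=c] T))))) → 2
  ((R ⋈[g=d] ρ[d/e](π[e](γ[f; SUM(c)→e](T)))) − π[g,e,d](ρ[d/h](ρ[e/f](ρ[g/c]((S ⋈[h=c] T)))))) → 5
  σ[e>=8](((R ⋈[g=d] ρ[d/e](π[e](γ[f; SUM(c)→e](T)))) − π[g,e,d](ρ[d/h](ρ[e/f](ρ[g/c]((S ⋈[h=c] T))))))) → 2
  σ[d<=7](σ[e>=8](((R ⋈[g=d] ρ[d/e](π[e](γ[f; SUM(c)→e](T)))) − π[g,e,d](ρ[d/h](ρ[e/f](ρ[g/c]((S ⋈[h=c] T)))))))) → 2

== RESULT ==
g | e | d
4 | 9 | 4
4 | 9 | 4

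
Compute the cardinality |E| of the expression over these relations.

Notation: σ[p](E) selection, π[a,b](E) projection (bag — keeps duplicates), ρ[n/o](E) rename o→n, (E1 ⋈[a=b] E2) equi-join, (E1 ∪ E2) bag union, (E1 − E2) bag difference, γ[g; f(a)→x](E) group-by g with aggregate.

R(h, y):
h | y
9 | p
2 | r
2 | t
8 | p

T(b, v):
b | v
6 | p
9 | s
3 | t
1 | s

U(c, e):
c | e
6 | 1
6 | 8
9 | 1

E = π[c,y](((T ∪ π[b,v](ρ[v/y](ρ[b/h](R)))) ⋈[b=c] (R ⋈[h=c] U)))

Row counts bottom-up:
  T → 4
  R → 4
  ρ[b/h](R) → 4
  ρ[v/y](ρ[b/h](R)) → 4
  π[b,v](ρ[v/y](ρ[b/h](R))) → 4
  (T ∪ π[b,v](ρ[v/y](ρ[b/h](R)))) → 8
  R → 4
  U → 3
  (R ⋈[h=c] U) → 1
  ((T ∪ π[b,v](ρ[v/y](ρ[b/h](R)))) ⋈[b=c] (R ⋈[h=c] U)) → 2
  π[c,y](((T ∪ π[b,v](ρ[v/y](ρ[b/h](R)))) ⋈[b=c] (R ⋈[h=c] U))) → 2

|E| = 2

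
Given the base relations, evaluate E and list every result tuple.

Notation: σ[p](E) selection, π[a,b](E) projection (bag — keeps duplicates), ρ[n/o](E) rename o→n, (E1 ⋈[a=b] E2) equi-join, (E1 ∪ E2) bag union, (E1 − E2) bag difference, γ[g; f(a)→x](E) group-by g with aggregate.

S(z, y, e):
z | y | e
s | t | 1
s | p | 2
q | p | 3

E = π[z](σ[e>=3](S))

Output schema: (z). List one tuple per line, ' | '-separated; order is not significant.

Stepwise |·|:
  S → 3
  σ[e>=3](S) → 1
  π[z](σ[e>=3](S)) → 1

== RESULT ==
z
q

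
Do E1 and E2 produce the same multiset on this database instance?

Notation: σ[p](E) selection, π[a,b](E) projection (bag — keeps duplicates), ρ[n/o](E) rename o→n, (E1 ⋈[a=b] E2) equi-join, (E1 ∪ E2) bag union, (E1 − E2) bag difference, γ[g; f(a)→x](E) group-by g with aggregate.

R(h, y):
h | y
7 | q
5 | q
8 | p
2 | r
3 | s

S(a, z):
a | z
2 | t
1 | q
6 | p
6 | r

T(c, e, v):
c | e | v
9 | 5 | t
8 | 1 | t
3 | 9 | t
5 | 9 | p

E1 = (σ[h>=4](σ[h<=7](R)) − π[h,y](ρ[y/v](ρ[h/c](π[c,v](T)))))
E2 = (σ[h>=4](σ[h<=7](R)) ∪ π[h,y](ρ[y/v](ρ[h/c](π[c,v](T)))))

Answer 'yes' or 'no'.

E1 row counts bottom-up:
  R → 5
  σ[h<=7](R) → 4
  σ[h>=4](σ[h<=7](R)) → 2
  T → 4
  π[c,v](T) → 4
  ρ[h/c](π[c,v](T)) → 4
  ρ[y/v](ρ[h/c](π[c,v](T))) → 4
  π[h,y](ρ[y/v](ρ[h/c](π[c,v](T)))) → 4
  (σ[h>=4](σ[h<=7](R)) − π[h,y](ρ[y/v](ρ[h/c](π[c,v](T))))) → 2
E2 row counts bottom-up:
  R → 5
  σ[h<=7](R) → 4
  σ[h>=4](σ[h<=7](R)) → 2
  T → 4
  π[c,v](T) → 4
  ρ[h/c](π[c,v](T)) → 4
  ρ[y/v](ρ[h/c](π[c,v](T))) → 4
  π[h,y](ρ[y/v](ρ[h/c](π[c,v](T)))) → 4
  (σ[h>=4](σ[h<=7](R)) ∪ π[h,y](ρ[y/v](ρ[h/c](π[c,v](T))))) → 6

E1 result:
h | y
5 | q
7 | q
E2 result:
h | y
3 | t
5 | p
5 | q
7 | q
8 | t
9 | t
Witness: (9, 't') appears 0× in E1 but 1× in E2.

no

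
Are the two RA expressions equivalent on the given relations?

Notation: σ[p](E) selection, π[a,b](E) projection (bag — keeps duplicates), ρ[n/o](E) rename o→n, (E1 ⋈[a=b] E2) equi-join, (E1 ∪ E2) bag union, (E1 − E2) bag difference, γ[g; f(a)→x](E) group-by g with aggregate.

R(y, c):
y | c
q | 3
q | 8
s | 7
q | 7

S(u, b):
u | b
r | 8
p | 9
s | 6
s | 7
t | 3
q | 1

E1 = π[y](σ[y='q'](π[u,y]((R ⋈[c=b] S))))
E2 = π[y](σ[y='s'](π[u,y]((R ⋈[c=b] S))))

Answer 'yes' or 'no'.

E1 row counts bottom-up:
  R → 4
  S → 6
  (R ⋈[c=b] S) → 4
  π[u,y]((R ⋈[c=b] S)) → 4
  σ[y='q'](π[u,y]((R ⋈[c=b] S))) → 3
  π[y](σ[y='q'](π[u,y]((R ⋈[c=b] S)))) → 3
E2 row counts bottom-up:
  R → 4
  S → 6
  (R ⋈[c=b] S) → 4
  π[u,y]((R ⋈[c=b] S)) → 4
  σ[y='s'](π[u,y]((R ⋈[c=b] S))) → 1
  π[y](σ[y='s'](π[u,y]((R ⋈[c=b] S)))) → 1

E1 result:
y
q
q
q
E2 result:
y
s
Witness: ('q',) appears 3× in E1 but 0× in E2.

no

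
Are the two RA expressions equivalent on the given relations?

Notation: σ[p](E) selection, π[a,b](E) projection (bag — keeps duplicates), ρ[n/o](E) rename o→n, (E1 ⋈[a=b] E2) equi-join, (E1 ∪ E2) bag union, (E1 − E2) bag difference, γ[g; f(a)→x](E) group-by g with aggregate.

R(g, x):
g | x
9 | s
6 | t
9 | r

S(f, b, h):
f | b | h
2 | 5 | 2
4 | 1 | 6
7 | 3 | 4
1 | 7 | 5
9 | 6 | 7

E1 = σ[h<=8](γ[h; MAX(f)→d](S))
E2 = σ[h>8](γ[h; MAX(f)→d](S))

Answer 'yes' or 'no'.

E1 stepwise |·|:
  S → 5
  γ[h; MAX(f)→d](S) → 5
  σ[h<=8](γ[h; MAX(f)→d](S)) → 5
E2 stepwise |·|:
  S → 5
  γ[h; MAX(f)→d](S) → 5
  σ[h>8](γ[h; MAX(f)→d](S)) → 0

E1 result:
h | d
2 | 2
4 | 7
5 | 1
6 | 4
7 | 9
E2 result:
h | d
(0 rows)
Witness: (7, 9) appears 1× in E1 but 0× in E2.

no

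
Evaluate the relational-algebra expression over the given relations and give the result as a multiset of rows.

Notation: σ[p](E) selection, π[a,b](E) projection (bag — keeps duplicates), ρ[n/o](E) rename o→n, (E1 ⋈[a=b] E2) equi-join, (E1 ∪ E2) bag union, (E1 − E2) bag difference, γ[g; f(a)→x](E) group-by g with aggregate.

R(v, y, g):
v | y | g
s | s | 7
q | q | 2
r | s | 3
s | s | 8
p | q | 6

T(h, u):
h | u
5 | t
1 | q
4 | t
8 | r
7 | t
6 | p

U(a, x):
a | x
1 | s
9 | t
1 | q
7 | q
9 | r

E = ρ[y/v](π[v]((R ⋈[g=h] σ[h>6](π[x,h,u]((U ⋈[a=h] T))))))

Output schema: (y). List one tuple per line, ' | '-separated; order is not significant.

Subexpression sizes:
  R → 5
  U → 5
  T → 6
  (U ⋈[a=h] T) → 3
  π[x,h,u]((U ⋈[a=h] T)) → 3
  σ[h>6](π[x,h,u]((U ⋈[a=h] T))) → 1
  (R ⋈[g=h] σ[h>6](π[x,h,u]((U ⋈[a=h] T)))) → 1
  π[v]((R ⋈[g=h] σ[h>6](π[x,h,u]((U ⋈[a=h] T))))) → 1
  ρ[y/v](π[v]((R ⋈[g=h] σ[h>6](π[x,h,u]((U ⋈[a=h] T)))))) → 1

== RESULT ==
y
s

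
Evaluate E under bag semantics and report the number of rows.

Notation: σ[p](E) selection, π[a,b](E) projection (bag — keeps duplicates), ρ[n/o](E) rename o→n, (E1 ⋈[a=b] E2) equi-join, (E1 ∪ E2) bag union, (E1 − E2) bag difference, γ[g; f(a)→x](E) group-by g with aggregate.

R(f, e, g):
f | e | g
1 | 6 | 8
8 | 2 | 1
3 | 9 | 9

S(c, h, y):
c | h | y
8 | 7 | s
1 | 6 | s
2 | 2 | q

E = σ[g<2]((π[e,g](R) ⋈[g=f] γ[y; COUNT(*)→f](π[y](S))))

Subexpression sizes:
  R → 3
  π[e,g](R) → 3
  S → 3
  π[y](S) → 3
  γ[y; COUNT(*)→f](π[y](S)) → 2
  (π[e,g](R) ⋈[g=f] γ[y; COUNT(*)→f](π[y](S))) → 1
  σ[g<2]((π[e,g](R) ⋈[g=f] γ[y; COUNT(*)→f](π[y](S)))) → 1

|E| = 1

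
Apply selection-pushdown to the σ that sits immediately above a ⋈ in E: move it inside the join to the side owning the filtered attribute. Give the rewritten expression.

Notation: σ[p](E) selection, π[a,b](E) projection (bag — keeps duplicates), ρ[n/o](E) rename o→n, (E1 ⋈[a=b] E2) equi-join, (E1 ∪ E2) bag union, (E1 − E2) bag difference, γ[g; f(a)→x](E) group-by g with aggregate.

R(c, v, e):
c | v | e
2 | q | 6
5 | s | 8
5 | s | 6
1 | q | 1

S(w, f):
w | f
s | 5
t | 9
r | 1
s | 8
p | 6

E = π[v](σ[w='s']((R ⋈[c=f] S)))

σ filters on w, owned by the right side.
E' = π[v]((R ⋈[c=f] σ[w='s'](S)))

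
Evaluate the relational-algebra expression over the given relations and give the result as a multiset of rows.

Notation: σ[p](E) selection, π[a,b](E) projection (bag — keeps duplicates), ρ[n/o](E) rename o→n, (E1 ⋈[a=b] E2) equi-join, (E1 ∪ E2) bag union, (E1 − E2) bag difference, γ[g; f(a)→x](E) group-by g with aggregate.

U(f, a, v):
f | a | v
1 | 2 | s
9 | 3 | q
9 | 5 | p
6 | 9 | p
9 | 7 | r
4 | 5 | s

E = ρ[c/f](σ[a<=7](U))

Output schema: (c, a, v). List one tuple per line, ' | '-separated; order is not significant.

Subexpression sizes:
  U → 6
  σ[a<=7](U) → 5
  ρ[c/f](σ[a<=7](U)) → 5

== RESULT ==
c | a | v
1 | 2 | s
4 | 5 | s
9 | 3 | q
9 | 5 | p
9 | 7 | r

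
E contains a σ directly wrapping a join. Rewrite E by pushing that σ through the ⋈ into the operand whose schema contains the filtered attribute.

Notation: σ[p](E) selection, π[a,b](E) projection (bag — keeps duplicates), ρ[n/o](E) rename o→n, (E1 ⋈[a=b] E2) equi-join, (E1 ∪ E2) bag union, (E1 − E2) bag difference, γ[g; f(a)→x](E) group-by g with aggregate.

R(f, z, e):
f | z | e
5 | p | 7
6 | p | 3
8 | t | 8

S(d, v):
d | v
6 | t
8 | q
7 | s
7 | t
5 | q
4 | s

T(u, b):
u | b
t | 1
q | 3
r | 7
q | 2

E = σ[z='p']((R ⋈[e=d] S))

σ filters on z, owned by the left side.
E' = (σ[z='p'](R) ⋈[e=d] S)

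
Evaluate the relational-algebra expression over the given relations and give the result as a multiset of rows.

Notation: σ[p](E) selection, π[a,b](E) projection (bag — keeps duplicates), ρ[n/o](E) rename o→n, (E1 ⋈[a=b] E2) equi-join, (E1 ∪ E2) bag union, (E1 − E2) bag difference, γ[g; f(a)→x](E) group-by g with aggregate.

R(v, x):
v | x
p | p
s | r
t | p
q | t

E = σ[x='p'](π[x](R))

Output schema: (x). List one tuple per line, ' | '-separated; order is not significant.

Per-node cardinality:
  R → 4
  π[x](R) → 4
  σ[x='p'](π[x](R)) → 2

== RESULT ==
x
p
p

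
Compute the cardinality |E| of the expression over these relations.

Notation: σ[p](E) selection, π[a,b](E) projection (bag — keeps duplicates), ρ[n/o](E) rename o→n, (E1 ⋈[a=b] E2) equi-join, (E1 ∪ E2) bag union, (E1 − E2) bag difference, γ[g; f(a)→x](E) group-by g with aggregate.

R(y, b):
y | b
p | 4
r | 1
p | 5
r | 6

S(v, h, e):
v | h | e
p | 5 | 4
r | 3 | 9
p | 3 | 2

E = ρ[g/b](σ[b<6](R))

Subexpression sizes:
  R → 4
  σ[b<6](R) → 3
  ρ[g/b](σ[b<6](R)) → 3

|E| = 3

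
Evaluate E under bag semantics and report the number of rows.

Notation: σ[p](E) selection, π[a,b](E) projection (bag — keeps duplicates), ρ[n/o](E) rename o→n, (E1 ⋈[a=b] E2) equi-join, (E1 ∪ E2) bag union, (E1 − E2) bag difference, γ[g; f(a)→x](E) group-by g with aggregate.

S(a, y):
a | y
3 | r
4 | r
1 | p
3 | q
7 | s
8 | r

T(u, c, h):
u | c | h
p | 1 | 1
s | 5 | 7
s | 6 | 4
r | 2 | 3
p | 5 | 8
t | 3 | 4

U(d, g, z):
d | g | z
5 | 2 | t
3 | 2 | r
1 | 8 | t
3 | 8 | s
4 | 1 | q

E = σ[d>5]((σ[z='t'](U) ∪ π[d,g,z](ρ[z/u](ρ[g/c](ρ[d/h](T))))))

Subexpression sizes:
  U → 5
  σ[z='t'](U) → 2
  T → 6
  ρ[d/h](T) → 6
  ρ[g/c](ρ[d/h](T)) → 6
  ρ[z/u](ρ[g/c](ρ[d/h](T))) → 6
  π[d,g,z](ρ[z/u](ρ[g/c](ρ[d/h](T)))) → 6
  (σ[z='t'](U) ∪ π[d,g,z](ρ[z/u](ρ[g/c](ρ[d/h](T))))) → 8
  σ[d>5]((σ[z='t'](U) ∪ π[d,g,z](ρ[z/u](ρ[g/c](ρ[d/h](T)))))) → 2

|E| = 2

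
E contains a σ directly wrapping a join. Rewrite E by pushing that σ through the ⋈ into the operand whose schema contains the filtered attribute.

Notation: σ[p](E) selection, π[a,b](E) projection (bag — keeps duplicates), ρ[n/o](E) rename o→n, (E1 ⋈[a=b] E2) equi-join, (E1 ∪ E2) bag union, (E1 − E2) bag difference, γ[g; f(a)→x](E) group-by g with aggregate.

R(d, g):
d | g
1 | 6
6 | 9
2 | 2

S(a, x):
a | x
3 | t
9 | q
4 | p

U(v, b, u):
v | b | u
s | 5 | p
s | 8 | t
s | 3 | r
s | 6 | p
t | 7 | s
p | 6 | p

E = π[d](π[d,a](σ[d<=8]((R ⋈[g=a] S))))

σ filters on d, owned by the left side.
E' = π[d](π[d,a]((σ[d<=8](R) ⋈[g=a] S)))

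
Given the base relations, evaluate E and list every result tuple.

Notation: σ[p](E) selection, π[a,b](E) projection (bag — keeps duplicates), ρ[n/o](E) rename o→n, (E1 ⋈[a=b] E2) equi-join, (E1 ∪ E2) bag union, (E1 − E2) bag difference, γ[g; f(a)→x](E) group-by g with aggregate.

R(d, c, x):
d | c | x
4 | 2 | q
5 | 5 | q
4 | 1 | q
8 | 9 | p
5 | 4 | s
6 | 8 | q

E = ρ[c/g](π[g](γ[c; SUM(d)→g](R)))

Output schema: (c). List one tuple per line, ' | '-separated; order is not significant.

Stepwise |·|:
  R → 6
  γ[c; SUM(d)→g](R) → 6
  π[g](γ[c; SUM(d)→g](R)) → 6
  ρ[c/g](π[g](γ[c; SUM(d)→g](R))) → 6

== RESULT ==
c
4
4
5
5
6
8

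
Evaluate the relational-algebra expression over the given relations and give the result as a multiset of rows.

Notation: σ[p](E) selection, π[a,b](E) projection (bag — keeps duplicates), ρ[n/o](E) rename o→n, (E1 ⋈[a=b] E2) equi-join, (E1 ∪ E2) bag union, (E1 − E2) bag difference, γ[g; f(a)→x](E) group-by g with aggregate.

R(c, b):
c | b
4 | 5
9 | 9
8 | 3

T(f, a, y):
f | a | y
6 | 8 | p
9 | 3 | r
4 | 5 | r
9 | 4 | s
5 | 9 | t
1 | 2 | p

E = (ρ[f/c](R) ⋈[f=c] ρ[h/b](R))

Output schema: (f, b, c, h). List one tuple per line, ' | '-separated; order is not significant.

Subexpression sizes:
  R → 3
  ρ[f/c](R) → 3
  R → 3
  ρ[h/b](R) → 3
  (ρ[f/c](R) ⋈[f=c] ρ[h/b](R)) → 3

== RESULT ==
f | b | c | h
4 | 5 | 4 | 5
8 | 3 | 8 | 3
9 | 9 | 9 | 9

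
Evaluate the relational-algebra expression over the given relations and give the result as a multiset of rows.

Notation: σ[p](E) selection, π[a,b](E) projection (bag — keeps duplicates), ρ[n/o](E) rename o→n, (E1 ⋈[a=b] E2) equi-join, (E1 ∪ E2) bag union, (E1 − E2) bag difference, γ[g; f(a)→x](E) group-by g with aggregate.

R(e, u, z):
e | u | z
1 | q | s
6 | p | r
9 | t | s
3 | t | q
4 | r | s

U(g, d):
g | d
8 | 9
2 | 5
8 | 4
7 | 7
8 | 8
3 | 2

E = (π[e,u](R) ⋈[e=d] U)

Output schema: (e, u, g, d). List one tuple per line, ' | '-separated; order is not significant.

Per-node cardinality:
  R → 5
  π[e,u](R) → 5
  U → 6
  (π[e,u](R) ⋈[e=d] U) → 2

== RESULT ==
e | u | g | d
4 | r | 8 | 4
9 | t | 8 | 9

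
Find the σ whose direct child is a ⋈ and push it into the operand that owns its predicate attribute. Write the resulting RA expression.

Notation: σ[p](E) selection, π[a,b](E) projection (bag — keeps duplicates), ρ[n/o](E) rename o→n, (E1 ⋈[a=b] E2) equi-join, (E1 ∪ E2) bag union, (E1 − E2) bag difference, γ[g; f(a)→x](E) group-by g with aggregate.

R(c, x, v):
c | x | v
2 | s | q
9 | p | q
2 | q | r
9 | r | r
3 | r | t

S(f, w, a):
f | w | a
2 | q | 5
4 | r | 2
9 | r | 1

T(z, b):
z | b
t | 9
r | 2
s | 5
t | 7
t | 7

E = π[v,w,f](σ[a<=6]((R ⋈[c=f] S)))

σ filters on a, owned by the right side.
E' = π[v,w,f]((R ⋈[c=f] σ[a<=6](S)))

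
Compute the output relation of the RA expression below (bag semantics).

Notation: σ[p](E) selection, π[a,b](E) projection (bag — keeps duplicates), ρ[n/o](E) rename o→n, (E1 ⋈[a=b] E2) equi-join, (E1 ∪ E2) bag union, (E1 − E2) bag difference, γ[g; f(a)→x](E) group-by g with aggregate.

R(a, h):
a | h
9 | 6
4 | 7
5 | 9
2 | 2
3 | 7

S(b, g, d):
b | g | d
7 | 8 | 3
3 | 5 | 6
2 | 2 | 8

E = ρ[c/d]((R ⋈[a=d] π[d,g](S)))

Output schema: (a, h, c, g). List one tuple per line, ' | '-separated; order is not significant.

Per-node cardinality:
  R → 5
  S → 3
  π[d,g](S) → 3
  (R ⋈[a=d] π[d,g](S)) → 1
  ρ[c/d]((R ⋈[a=d] π[d,g](S))) → 1

== RESULT ==
a | h | c | g
3 | 7 | 3 | 8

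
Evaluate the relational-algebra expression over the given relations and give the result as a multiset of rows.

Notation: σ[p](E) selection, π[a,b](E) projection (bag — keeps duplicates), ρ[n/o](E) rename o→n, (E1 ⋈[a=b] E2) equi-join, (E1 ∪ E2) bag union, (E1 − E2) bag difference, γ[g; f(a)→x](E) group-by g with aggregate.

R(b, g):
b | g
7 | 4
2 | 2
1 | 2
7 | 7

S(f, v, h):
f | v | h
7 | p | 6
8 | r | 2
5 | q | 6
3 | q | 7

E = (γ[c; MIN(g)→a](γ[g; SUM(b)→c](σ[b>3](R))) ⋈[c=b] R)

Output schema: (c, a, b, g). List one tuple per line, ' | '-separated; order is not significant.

Row counts bottom-up:
  R → 4
  σ[b>3](R) → 2
  γ[g; SUM(b)→c](σ[b>3](R)) → 2
  γ[c; MIN(g)→a](γ[g; SUM(b)→c](σ[b>3](R))) → 1
  R → 4
  (γ[c; MIN(g)→a](γ[g; SUM(b)→c](σ[b>3](R))) ⋈[c=b] R) → 2

== RESULT ==
c | a | b | g
7 | 4 | 7 | 4
7 | 4 | 7 | 7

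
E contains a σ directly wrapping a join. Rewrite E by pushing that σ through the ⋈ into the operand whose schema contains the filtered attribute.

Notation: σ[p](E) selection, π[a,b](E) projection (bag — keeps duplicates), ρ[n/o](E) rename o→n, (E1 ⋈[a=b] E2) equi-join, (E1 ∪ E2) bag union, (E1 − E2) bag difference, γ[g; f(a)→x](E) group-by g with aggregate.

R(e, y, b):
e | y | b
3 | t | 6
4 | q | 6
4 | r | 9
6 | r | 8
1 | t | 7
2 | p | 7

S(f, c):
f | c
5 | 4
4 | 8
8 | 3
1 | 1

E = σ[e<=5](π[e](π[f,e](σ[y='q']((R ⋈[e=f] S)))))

σ filters on y, owned by the left side.
E' = σ[e<=5](π[e](π[f,e]((σ[y='q'](R) ⋈[e=f] S))))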